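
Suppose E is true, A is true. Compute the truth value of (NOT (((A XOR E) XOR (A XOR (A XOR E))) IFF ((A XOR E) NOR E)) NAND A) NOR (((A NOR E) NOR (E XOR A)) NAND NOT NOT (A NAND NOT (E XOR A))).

False

A XOR E = True XOR True = False
A XOR E = True XOR True = False
A XOR (A XOR E) = True XOR False = True
(A XOR E) XOR (A XOR (A XOR E)) = False XOR True = True
A XOR E = True XOR True = False
(A XOR E) NOR E = False NOR True = False
((A XOR E) XOR (A XOR (A XOR E))) IFF ((A XOR E) NOR E) = True IFF False = False
NOT (((A XOR E) XOR (A XOR (A XOR E))) IFF ((A XOR E) NOR E)) = NOT False = True
NOT (((A XOR E) XOR (A XOR (A XOR E))) IFF ((A XOR E) NOR E)) NAND A = True NAND True = False
A NOR E = True NOR True = False
E XOR A = True XOR True = False
(A NOR E) NOR (E XOR A) = False NOR False = True
E XOR A = True XOR True = False
NOT (E XOR A) = NOT False = True
A NAND NOT (E XOR A) = True NAND True = False
NOT (A NAND NOT (E XOR A)) = NOT False = True
NOT NOT (A NAND NOT (E XOR A)) = NOT True = False
((A NOR E) NOR (E XOR A)) NAND NOT NOT (A NAND NOT (E XOR A)) = True NAND False = True
(NOT (((A XOR E) XOR (A XOR (A XOR E))) IFF ((A XOR E) NOR E)) NAND A) NOR (((A NOR E) NOR (E XOR A)) NAND NOT NOT (A NAND NOT (E XOR A))) = False NOR True = False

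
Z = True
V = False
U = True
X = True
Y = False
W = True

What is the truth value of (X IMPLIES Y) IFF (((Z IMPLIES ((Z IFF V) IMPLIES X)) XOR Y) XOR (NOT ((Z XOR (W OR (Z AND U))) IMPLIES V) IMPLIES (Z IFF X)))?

X IMPLIES Y = True IMPLIES False = False
Z IFF V = True IFF False = False
(Z IFF V) IMPLIES X = False IMPLIES True = True
Z IMPLIES ((Z IFF V) IMPLIES X) = True IMPLIES True = True
(Z IMPLIES ((Z IFF V) IMPLIES X)) XOR Y = True XOR False = True
Z AND U = True AND True = True
W OR (Z AND U) = True OR True = True
Z XOR (W OR (Z AND U)) = True XOR True = False
(Z XOR (W OR (Z AND U))) IMPLIES V = False IMPLIES False = True
NOT ((Z XOR (W OR (Z AND U))) IMPLIES V) = NOT True = False
Z IFF X = True IFF True = True
NOT ((Z XOR (W OR (Z AND U))) IMPLIES V) IMPLIES (Z IFF X) = False IMPLIES True = True
((Z IMPLIES ((Z IFF V) IMPLIES X)) XOR Y) XOR (NOT ((Z XOR (W OR (Z AND U))) IMPLIES V) IMPLIES (Z IFF X)) = True XOR True = False
(X IMPLIES Y) IFF (((Z IMPLIES ((Z IFF V) IMPLIES X)) XOR Y) XOR (NOT ((Z XOR (W OR (Z AND U))) IMPLIES V) IMPLIES (Z IFF X))) = False IFF False = True

True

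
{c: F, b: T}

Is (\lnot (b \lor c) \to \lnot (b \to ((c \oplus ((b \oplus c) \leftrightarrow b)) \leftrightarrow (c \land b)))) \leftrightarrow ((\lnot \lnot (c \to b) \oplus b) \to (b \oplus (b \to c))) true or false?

T

b \lor c = T \lor F = T
\lnot (b \lor c) = \lnot T = F
b \oplus c = T \oplus F = T
(b \oplus c) \leftrightarrow b = T \leftrightarrow T = T
c \oplus ((b \oplus c) \leftrightarrow b) = F \oplus T = T
c \land b = F \land T = F
(c \oplus ((b \oplus c) \leftrightarrow b)) \leftrightarrow (c \land b) = T \leftrightarrow F = F
b \to ((c \oplus ((b \oplus c) \leftrightarrow b)) \leftrightarrow (c \land b)) = T \to F = F
\lnot (b \to ((c \oplus ((b \oplus c) \leftrightarrow b)) \leftrightarrow (c \land b))) = \lnot F = T
\lnot (b \lor c) \to \lnot (b \to ((c \oplus ((b \oplus c) \leftrightarrow b)) \leftrightarrow (c \land b))) = F \to T = T
c \to b = F \to T = T
\lnot (c \to b) = \lnot T = F
\lnot \lnot (c \to b) = \lnot F = T
\lnot \lnot (c \to b) \oplus b = T \oplus T = F
b \to c = T \to F = F
b \oplus (b \to c) = T \oplus F = T
(\lnot \lnot (c \to b) \oplus b) \to (b \oplus (b \to c)) = F \to T = T
(\lnot (b \lor c) \to \lnot (b \to ((c \oplus ((b \oplus c) \leftrightarrow b)) \leftrightarrow (c \land b)))) \leftrightarrow ((\lnot \lnot (c \to b) \oplus b) \to (b \oplus (b \to c))) = T \leftrightarrow T = T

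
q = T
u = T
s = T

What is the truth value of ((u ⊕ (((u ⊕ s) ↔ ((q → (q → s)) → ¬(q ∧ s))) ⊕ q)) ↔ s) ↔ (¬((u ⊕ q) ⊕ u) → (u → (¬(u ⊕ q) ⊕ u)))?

Substituting q=T, u=T, s=T:
u ⊕ s = T ⊕ T = F
q → s = T → T = T
q → (q → s) = T → T = T
q ∧ s = T ∧ T = T
¬(q ∧ s) = ¬T = F
(q → (q → s)) → ¬(q ∧ s) = T → F = F
(u ⊕ s) ↔ ((q → (q → s)) → ¬(q ∧ s)) = F ↔ F = T
((u ⊕ s) ↔ ((q → (q → s)) → ¬(q ∧ s))) ⊕ q = T ⊕ T = F
u ⊕ (((u ⊕ s) ↔ ((q → (q → s)) → ¬(q ∧ s))) ⊕ q) = T ⊕ F = T
(u ⊕ (((u ⊕ s) ↔ ((q → (q → s)) → ¬(q ∧ s))) ⊕ q)) ↔ s = T ↔ T = T
u ⊕ q = T ⊕ T = F
(u ⊕ q) ⊕ u = F ⊕ T = T
¬((u ⊕ q) ⊕ u) = ¬T = F
u ⊕ q = T ⊕ T = F
¬(u ⊕ q) = ¬F = T
¬(u ⊕ q) ⊕ u = T ⊕ T = F
u → (¬(u ⊕ q) ⊕ u) = T → F = F
¬((u ⊕ q) ⊕ u) → (u → (¬(u ⊕ q) ⊕ u)) = F → F = T
((u ⊕ (((u ⊕ s) ↔ ((q → (q → s)) → ¬(q ∧ s))) ⊕ q)) ↔ s) ↔ (¬((u ⊕ q) ⊕ u) → (u → (¬(u ⊕ q) ⊕ u))) = T ↔ T = T

T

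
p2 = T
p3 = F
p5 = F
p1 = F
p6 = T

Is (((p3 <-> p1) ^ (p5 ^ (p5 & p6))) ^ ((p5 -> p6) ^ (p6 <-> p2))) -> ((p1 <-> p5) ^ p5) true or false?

p3 <-> p1 = F <-> F = T
p5 & p6 = F & T = F
p5 ^ (p5 & p6) = F ^ F = F
(p3 <-> p1) ^ (p5 ^ (p5 & p6)) = T ^ F = T
p5 -> p6 = F -> T = T
p6 <-> p2 = T <-> T = T
(p5 -> p6) ^ (p6 <-> p2) = T ^ T = F
((p3 <-> p1) ^ (p5 ^ (p5 & p6))) ^ ((p5 -> p6) ^ (p6 <-> p2)) = T ^ F = T
p1 <-> p5 = F <-> F = T
(p1 <-> p5) ^ p5 = T ^ F = T
(((p3 <-> p1) ^ (p5 ^ (p5 & p6))) ^ ((p5 -> p6) ^ (p6 <-> p2))) -> ((p1 <-> p5) ^ p5) = T -> T = T

T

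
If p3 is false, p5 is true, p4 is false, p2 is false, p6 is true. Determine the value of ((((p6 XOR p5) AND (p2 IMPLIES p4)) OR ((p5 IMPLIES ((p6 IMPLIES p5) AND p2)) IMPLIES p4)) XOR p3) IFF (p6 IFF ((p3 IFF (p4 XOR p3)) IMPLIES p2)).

p6 XOR p5 = true XOR true = false
p2 IMPLIES p4 = false IMPLIES false = true
(p6 XOR p5) AND (p2 IMPLIES p4) = false AND true = false
p6 IMPLIES p5 = true IMPLIES true = true
(p6 IMPLIES p5) AND p2 = true AND false = false
p5 IMPLIES ((p6 IMPLIES p5) AND p2) = true IMPLIES false = false
(p5 IMPLIES ((p6 IMPLIES p5) AND p2)) IMPLIES p4 = false IMPLIES false = true
((p6 XOR p5) AND (p2 IMPLIES p4)) OR ((p5 IMPLIES ((p6 IMPLIES p5) AND p2)) IMPLIES p4) = false OR true = true
(((p6 XOR p5) AND (p2 IMPLIES p4)) OR ((p5 IMPLIES ((p6 IMPLIES p5) AND p2)) IMPLIES p4)) XOR p3 = true XOR false = true
p4 XOR p3 = false XOR false = false
p3 IFF (p4 XOR p3) = false IFF false = true
(p3 IFF (p4 XOR p3)) IMPLIES p2 = true IMPLIES false = false
p6 IFF ((p3 IFF (p4 XOR p3)) IMPLIES p2) = true IFF false = false
((((p6 XOR p5) AND (p2 IMPLIES p4)) OR ((p5 IMPLIES ((p6 IMPLIES p5) AND p2)) IMPLIES p4)) XOR p3) IFF (p6 IFF ((p3 IFF (p4 XOR p3)) IMPLIES p2)) = true IFF false = false

false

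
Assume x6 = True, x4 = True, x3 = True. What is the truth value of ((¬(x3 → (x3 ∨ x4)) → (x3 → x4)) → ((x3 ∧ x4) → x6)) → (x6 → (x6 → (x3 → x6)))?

x3 ∨ x4 = True ∨ True = True
x3 → (x3 ∨ x4) = True → True = True
¬(x3 → (x3 ∨ x4)) = ¬True = False
x3 → x4 = True → True = True
¬(x3 → (x3 ∨ x4)) → (x3 → x4) = False → True = True
x3 ∧ x4 = True ∧ True = True
(x3 ∧ x4) → x6 = True → True = True
(¬(x3 → (x3 ∨ x4)) → (x3 → x4)) → ((x3 ∧ x4) → x6) = True → True = True
x3 → x6 = True → True = True
x6 → (x3 → x6) = True → True = True
x6 → (x6 → (x3 → x6)) = True → True = True
((¬(x3 → (x3 ∨ x4)) → (x3 → x4)) → ((x3 ∧ x4) → x6)) → (x6 → (x6 → (x3 → x6))) = True → True = True

True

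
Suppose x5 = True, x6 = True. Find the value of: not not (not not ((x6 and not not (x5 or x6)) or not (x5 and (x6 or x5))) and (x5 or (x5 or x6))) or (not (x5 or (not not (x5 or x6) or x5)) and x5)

True

Substituting x5=True, x6=True:
x5 or x6 = True or True = True
not (x5 or x6) = not True = False
not not (x5 or x6) = not False = True
x6 and not not (x5 or x6) = True and True = True
x6 or x5 = True or True = True
x5 and (x6 or x5) = True and True = True
not (x5 and (x6 or x5)) = not True = False
(x6 and not not (x5 or x6)) or not (x5 and (x6 or x5)) = True or False = True
not ((x6 and not not (x5 or x6)) or not (x5 and (x6 or x5))) = not True = False
not not ((x6 and not not (x5 or x6)) or not (x5 and (x6 or x5))) = not False = True
x5 or x6 = True or True = True
x5 or (x5 or x6) = True or True = True
not not ((x6 and not not (x5 or x6)) or not (x5 and (x6 or x5))) and (x5 or (x5 or x6)) = True and True = True
not (not not ((x6 and not not (x5 or x6)) or not (x5 and (x6 or x5))) and (x5 or (x5 or x6))) = not True = False
not not (not not ((x6 and not not (x5 or x6)) or not (x5 and (x6 or x5))) and (x5 or (x5 or x6))) = not False = True
x5 or x6 = True or True = True
not (x5 or x6) = not True = False
not not (x5 or x6) = not False = True
not not (x5 or x6) or x5 = True or True = True
x5 or (not not (x5 or x6) or x5) = True or True = True
not (x5 or (not not (x5 or x6) or x5)) = not True = False
not (x5 or (not not (x5 or x6) or x5)) and x5 = False and True = False
not not (not not ((x6 and not not (x5 or x6)) or not (x5 and (x6 or x5))) and (x5 or (x5 or x6))) or (not (x5 or (not not (x5 or x6) or x5)) and x5) = True or False = True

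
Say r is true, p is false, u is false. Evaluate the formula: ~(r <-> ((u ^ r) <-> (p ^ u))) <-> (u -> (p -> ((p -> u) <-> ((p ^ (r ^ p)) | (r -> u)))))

1

u ^ r = 0 ^ 1 = 1
p ^ u = 0 ^ 0 = 0
(u ^ r) <-> (p ^ u) = 1 <-> 0 = 0
r <-> ((u ^ r) <-> (p ^ u)) = 1 <-> 0 = 0
~(r <-> ((u ^ r) <-> (p ^ u))) = ~0 = 1
p -> u = 0 -> 0 = 1
r ^ p = 1 ^ 0 = 1
p ^ (r ^ p) = 0 ^ 1 = 1
r -> u = 1 -> 0 = 0
(p ^ (r ^ p)) | (r -> u) = 1 | 0 = 1
(p -> u) <-> ((p ^ (r ^ p)) | (r -> u)) = 1 <-> 1 = 1
p -> ((p -> u) <-> ((p ^ (r ^ p)) | (r -> u))) = 0 -> 1 = 1
u -> (p -> ((p -> u) <-> ((p ^ (r ^ p)) | (r -> u)))) = 0 -> 1 = 1
~(r <-> ((u ^ r) <-> (p ^ u))) <-> (u -> (p -> ((p -> u) <-> ((p ^ (r ^ p)) | (r -> u))))) = 1 <-> 1 = 1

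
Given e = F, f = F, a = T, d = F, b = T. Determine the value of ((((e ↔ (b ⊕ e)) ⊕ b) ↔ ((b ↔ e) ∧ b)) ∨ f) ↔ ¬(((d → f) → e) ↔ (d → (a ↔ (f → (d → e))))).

F

b ⊕ e = T ⊕ F = T
e ↔ (b ⊕ e) = F ↔ T = F
(e ↔ (b ⊕ e)) ⊕ b = F ⊕ T = T
b ↔ e = T ↔ F = F
(b ↔ e) ∧ b = F ∧ T = F
((e ↔ (b ⊕ e)) ⊕ b) ↔ ((b ↔ e) ∧ b) = T ↔ F = F
(((e ↔ (b ⊕ e)) ⊕ b) ↔ ((b ↔ e) ∧ b)) ∨ f = F ∨ F = F
d → f = F → F = T
(d → f) → e = T → F = F
d → e = F → F = T
f → (d → e) = F → T = T
a ↔ (f → (d → e)) = T ↔ T = T
d → (a ↔ (f → (d → e))) = F → T = T
((d → f) → e) ↔ (d → (a ↔ (f → (d → e)))) = F ↔ T = F
¬(((d → f) → e) ↔ (d → (a ↔ (f → (d → e))))) = ¬F = T
((((e ↔ (b ⊕ e)) ⊕ b) ↔ ((b ↔ e) ∧ b)) ∨ f) ↔ ¬(((d → f) → e) ↔ (d → (a ↔ (f → (d → e))))) = F ↔ T = F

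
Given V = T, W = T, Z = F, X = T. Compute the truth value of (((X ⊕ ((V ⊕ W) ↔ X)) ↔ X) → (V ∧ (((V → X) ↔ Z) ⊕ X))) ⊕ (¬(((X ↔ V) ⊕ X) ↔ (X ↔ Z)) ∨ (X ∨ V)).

F

Substituting V=T, W=T, Z=F, X=T:
V ⊕ W = T ⊕ T = F
(V ⊕ W) ↔ X = F ↔ T = F
X ⊕ ((V ⊕ W) ↔ X) = T ⊕ F = T
(X ⊕ ((V ⊕ W) ↔ X)) ↔ X = T ↔ T = T
V → X = T → T = T
(V → X) ↔ Z = T ↔ F = F
((V → X) ↔ Z) ⊕ X = F ⊕ T = T
V ∧ (((V → X) ↔ Z) ⊕ X) = T ∧ T = T
((X ⊕ ((V ⊕ W) ↔ X)) ↔ X) → (V ∧ (((V → X) ↔ Z) ⊕ X)) = T → T = T
X ↔ V = T ↔ T = T
(X ↔ V) ⊕ X = T ⊕ T = F
X ↔ Z = T ↔ F = F
((X ↔ V) ⊕ X) ↔ (X ↔ Z) = F ↔ F = T
¬(((X ↔ V) ⊕ X) ↔ (X ↔ Z)) = ¬T = F
X ∨ V = T ∨ T = T
¬(((X ↔ V) ⊕ X) ↔ (X ↔ Z)) ∨ (X ∨ V) = F ∨ T = T
(((X ⊕ ((V ⊕ W) ↔ X)) ↔ X) → (V ∧ (((V → X) ↔ Z) ⊕ X))) ⊕ (¬(((X ↔ V) ⊕ X) ↔ (X ↔ Z)) ∨ (X ∨ V)) = T ⊕ T = F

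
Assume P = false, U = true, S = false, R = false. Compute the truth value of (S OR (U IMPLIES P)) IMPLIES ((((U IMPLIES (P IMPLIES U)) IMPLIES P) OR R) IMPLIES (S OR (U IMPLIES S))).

true

U IMPLIES P = true IMPLIES false = false
S OR (U IMPLIES P) = false OR false = false
P IMPLIES U = false IMPLIES true = true
U IMPLIES (P IMPLIES U) = true IMPLIES true = true
(U IMPLIES (P IMPLIES U)) IMPLIES P = true IMPLIES false = false
((U IMPLIES (P IMPLIES U)) IMPLIES P) OR R = false OR false = false
U IMPLIES S = true IMPLIES false = false
S OR (U IMPLIES S) = false OR false = false
(((U IMPLIES (P IMPLIES U)) IMPLIES P) OR R) IMPLIES (S OR (U IMPLIES S)) = false IMPLIES false = true
(S OR (U IMPLIES P)) IMPLIES ((((U IMPLIES (P IMPLIES U)) IMPLIES P) OR R) IMPLIES (S OR (U IMPLIES S))) = false IMPLIES true = true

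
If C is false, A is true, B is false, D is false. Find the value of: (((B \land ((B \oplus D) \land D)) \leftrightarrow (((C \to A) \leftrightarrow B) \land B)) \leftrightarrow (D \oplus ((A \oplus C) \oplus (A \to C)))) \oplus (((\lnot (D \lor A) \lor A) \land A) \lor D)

Substituting C=\text{False}, A=\text{True}, B=\text{False}, D=\text{False}:
B \oplus D = \text{False} \oplus \text{False} = \text{False}
(B \oplus D) \land D = \text{False} \land \text{False} = \text{False}
B \land ((B \oplus D) \land D) = \text{False} \land \text{False} = \text{False}
C \to A = \text{False} \to \text{True} = \text{True}
(C \to A) \leftrightarrow B = \text{True} \leftrightarrow \text{False} = \text{False}
((C \to A) \leftrightarrow B) \land B = \text{False} \land \text{False} = \text{False}
(B \land ((B \oplus D) \land D)) \leftrightarrow (((C \to A) \leftrightarrow B) \land B) = \text{False} \leftrightarrow \text{False} = \text{True}
A \oplus C = \text{True} \oplus \text{False} = \text{True}
A \to C = \text{True} \to \text{False} = \text{False}
(A \oplus C) \oplus (A \to C) = \text{True} \oplus \text{False} = \text{True}
D \oplus ((A \oplus C) \oplus (A \to C)) = \text{False} \oplus \text{True} = \text{True}
((B \land ((B \oplus D) \land D)) \leftrightarrow (((C \to A) \leftrightarrow B) \land B)) \leftrightarrow (D \oplus ((A \oplus C) \oplus (A \to C))) = \text{True} \leftrightarrow \text{True} = \text{True}
D \lor A = \text{False} \lor \text{True} = \text{True}
\lnot (D \lor A) = \lnot \text{True} = \text{False}
\lnot (D \lor A) \lor A = \text{False} \lor \text{True} = \text{True}
(\lnot (D \lor A) \lor A) \land A = \text{True} \land \text{True} = \text{True}
((\lnot (D \lor A) \lor A) \land A) \lor D = \text{True} \lor \text{False} = \text{True}
(((B \land ((B \oplus D) \land D)) \leftrightarrow (((C \to A) \leftrightarrow B) \land B)) \leftrightarrow (D \oplus ((A \oplus C) \oplus (A \to C)))) \oplus (((\lnot (D \lor A) \lor A) \land A) \lor D) = \text{True} \oplus \text{True} = \text{False}

\text{False}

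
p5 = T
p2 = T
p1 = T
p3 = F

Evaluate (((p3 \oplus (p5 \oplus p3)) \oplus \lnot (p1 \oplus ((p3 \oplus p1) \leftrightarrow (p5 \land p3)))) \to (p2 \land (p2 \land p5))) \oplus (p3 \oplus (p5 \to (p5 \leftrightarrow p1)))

p5 \oplus p3 = T \oplus F = T
p3 \oplus (p5 \oplus p3) = F \oplus T = T
p3 \oplus p1 = F \oplus T = T
p5 \land p3 = T \land F = F
(p3 \oplus p1) \leftrightarrow (p5 \land p3) = T \leftrightarrow F = F
p1 \oplus ((p3 \oplus p1) \leftrightarrow (p5 \land p3)) = T \oplus F = T
\lnot (p1 \oplus ((p3 \oplus p1) \leftrightarrow (p5 \land p3))) = \lnot T = F
(p3 \oplus (p5 \oplus p3)) \oplus \lnot (p1 \oplus ((p3 \oplus p1) \leftrightarrow (p5 \land p3))) = T \oplus F = T
p2 \land p5 = T \land T = T
p2 \land (p2 \land p5) = T \land T = T
((p3 \oplus (p5 \oplus p3)) \oplus \lnot (p1 \oplus ((p3 \oplus p1) \leftrightarrow (p5 \land p3)))) \to (p2 \land (p2 \land p5)) = T \to T = T
p5 \leftrightarrow p1 = T \leftrightarrow T = T
p5 \to (p5 \leftrightarrow p1) = T \to T = T
p3 \oplus (p5 \to (p5 \leftrightarrow p1)) = F \oplus T = T
(((p3 \oplus (p5 \oplus p3)) \oplus \lnot (p1 \oplus ((p3 \oplus p1) \leftrightarrow (p5 \land p3)))) \to (p2 \land (p2 \land p5))) \oplus (p3 \oplus (p5 \to (p5 \leftrightarrow p1))) = T \oplus T = F

F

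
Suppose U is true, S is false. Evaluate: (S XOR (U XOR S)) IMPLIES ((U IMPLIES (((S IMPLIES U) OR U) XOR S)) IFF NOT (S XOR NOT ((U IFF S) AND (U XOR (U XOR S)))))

U XOR S = true XOR false = true
S XOR (U XOR S) = false XOR true = true
S IMPLIES U = false IMPLIES true = true
(S IMPLIES U) OR U = true OR true = true
((S IMPLIES U) OR U) XOR S = true XOR false = true
U IMPLIES (((S IMPLIES U) OR U) XOR S) = true IMPLIES true = true
U IFF S = true IFF false = false
U XOR S = true XOR false = true
U XOR (U XOR S) = true XOR true = false
(U IFF S) AND (U XOR (U XOR S)) = false AND false = false
NOT ((U IFF S) AND (U XOR (U XOR S))) = NOT false = true
S XOR NOT ((U IFF S) AND (U XOR (U XOR S))) = false XOR true = true
NOT (S XOR NOT ((U IFF S) AND (U XOR (U XOR S)))) = NOT true = false
(U IMPLIES (((S IMPLIES U) OR U) XOR S)) IFF NOT (S XOR NOT ((U IFF S) AND (U XOR (U XOR S)))) = true IFF false = false
(S XOR (U XOR S)) IMPLIES ((U IMPLIES (((S IMPLIES U) OR U) XOR S)) IFF NOT (S XOR NOT ((U IFF S) AND (U XOR (U XOR S))))) = true IMPLIES false = false

false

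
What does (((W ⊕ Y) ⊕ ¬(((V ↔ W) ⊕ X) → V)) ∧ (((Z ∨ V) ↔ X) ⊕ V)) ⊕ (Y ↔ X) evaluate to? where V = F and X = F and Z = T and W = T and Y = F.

T

W ⊕ Y = T ⊕ F = T
V ↔ W = F ↔ T = F
(V ↔ W) ⊕ X = F ⊕ F = F
((V ↔ W) ⊕ X) → V = F → F = T
¬(((V ↔ W) ⊕ X) → V) = ¬T = F
(W ⊕ Y) ⊕ ¬(((V ↔ W) ⊕ X) → V) = T ⊕ F = T
Z ∨ V = T ∨ F = T
(Z ∨ V) ↔ X = T ↔ F = F
((Z ∨ V) ↔ X) ⊕ V = F ⊕ F = F
((W ⊕ Y) ⊕ ¬(((V ↔ W) ⊕ X) → V)) ∧ (((Z ∨ V) ↔ X) ⊕ V) = T ∧ F = F
Y ↔ X = F ↔ F = T
(((W ⊕ Y) ⊕ ¬(((V ↔ W) ⊕ X) → V)) ∧ (((Z ∨ V) ↔ X) ⊕ V)) ⊕ (Y ↔ X) = F ⊕ T = T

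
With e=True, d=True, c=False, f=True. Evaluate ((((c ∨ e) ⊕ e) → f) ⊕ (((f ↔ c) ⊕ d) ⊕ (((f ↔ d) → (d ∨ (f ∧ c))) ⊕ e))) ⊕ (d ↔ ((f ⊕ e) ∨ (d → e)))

True

c ∨ e = False ∨ True = True
(c ∨ e) ⊕ e = True ⊕ True = False
((c ∨ e) ⊕ e) → f = False → True = True
f ↔ c = True ↔ False = False
(f ↔ c) ⊕ d = False ⊕ True = True
f ↔ d = True ↔ True = True
f ∧ c = True ∧ False = False
d ∨ (f ∧ c) = True ∨ False = True
(f ↔ d) → (d ∨ (f ∧ c)) = True → True = True
((f ↔ d) → (d ∨ (f ∧ c))) ⊕ e = True ⊕ True = False
((f ↔ c) ⊕ d) ⊕ (((f ↔ d) → (d ∨ (f ∧ c))) ⊕ e) = True ⊕ False = True
(((c ∨ e) ⊕ e) → f) ⊕ (((f ↔ c) ⊕ d) ⊕ (((f ↔ d) → (d ∨ (f ∧ c))) ⊕ e)) = True ⊕ True = False
f ⊕ e = True ⊕ True = False
d → e = True → True = True
(f ⊕ e) ∨ (d → e) = False ∨ True = True
d ↔ ((f ⊕ e) ∨ (d → e)) = True ↔ True = True
((((c ∨ e) ⊕ e) → f) ⊕ (((f ↔ c) ⊕ d) ⊕ (((f ↔ d) → (d ∨ (f ∧ c))) ⊕ e))) ⊕ (d ↔ ((f ⊕ e) ∨ (d → e))) = False ⊕ True = True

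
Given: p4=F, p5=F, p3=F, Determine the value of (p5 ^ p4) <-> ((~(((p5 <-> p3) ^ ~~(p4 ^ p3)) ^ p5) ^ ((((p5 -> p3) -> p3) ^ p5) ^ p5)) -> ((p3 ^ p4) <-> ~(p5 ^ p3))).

Substituting p4=F, p5=F, p3=F:
p5 ^ p4 = F ^ F = F
p5 <-> p3 = F <-> F = T
p4 ^ p3 = F ^ F = F
~(p4 ^ p3) = ~F = T
~~(p4 ^ p3) = ~T = F
(p5 <-> p3) ^ ~~(p4 ^ p3) = T ^ F = T
((p5 <-> p3) ^ ~~(p4 ^ p3)) ^ p5 = T ^ F = T
~(((p5 <-> p3) ^ ~~(p4 ^ p3)) ^ p5) = ~T = F
p5 -> p3 = F -> F = T
(p5 -> p3) -> p3 = T -> F = F
((p5 -> p3) -> p3) ^ p5 = F ^ F = F
(((p5 -> p3) -> p3) ^ p5) ^ p5 = F ^ F = F
~(((p5 <-> p3) ^ ~~(p4 ^ p3)) ^ p5) ^ ((((p5 -> p3) -> p3) ^ p5) ^ p5) = F ^ F = F
p3 ^ p4 = F ^ F = F
p5 ^ p3 = F ^ F = F
~(p5 ^ p3) = ~F = T
(p3 ^ p4) <-> ~(p5 ^ p3) = F <-> T = F
(~(((p5 <-> p3) ^ ~~(p4 ^ p3)) ^ p5) ^ ((((p5 -> p3) -> p3) ^ p5) ^ p5)) -> ((p3 ^ p4) <-> ~(p5 ^ p3)) = F -> F = T
(p5 ^ p4) <-> ((~(((p5 <-> p3) ^ ~~(p4 ^ p3)) ^ p5) ^ ((((p5 -> p3) -> p3) ^ p5) ^ p5)) -> ((p3 ^ p4) <-> ~(p5 ^ p3))) = F <-> T = F

F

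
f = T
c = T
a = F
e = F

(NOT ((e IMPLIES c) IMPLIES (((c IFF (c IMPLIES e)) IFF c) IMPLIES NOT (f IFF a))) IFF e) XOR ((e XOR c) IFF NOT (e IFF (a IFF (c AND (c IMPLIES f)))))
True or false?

T

Substituting f=T, c=T, a=F, e=F:
e IMPLIES c = F IMPLIES T = T
c IMPLIES e = T IMPLIES F = F
c IFF (c IMPLIES e) = T IFF F = F
(c IFF (c IMPLIES e)) IFF c = F IFF T = F
f IFF a = T IFF F = F
NOT (f IFF a) = NOT F = T
((c IFF (c IMPLIES e)) IFF c) IMPLIES NOT (f IFF a) = F IMPLIES T = T
(e IMPLIES c) IMPLIES (((c IFF (c IMPLIES e)) IFF c) IMPLIES NOT (f IFF a)) = T IMPLIES T = T
NOT ((e IMPLIES c) IMPLIES (((c IFF (c IMPLIES e)) IFF c) IMPLIES NOT (f IFF a))) = NOT T = F
NOT ((e IMPLIES c) IMPLIES (((c IFF (c IMPLIES e)) IFF c) IMPLIES NOT (f IFF a))) IFF e = F IFF F = T
e XOR c = F XOR T = T
c IMPLIES f = T IMPLIES T = T
c AND (c IMPLIES f) = T AND T = T
a IFF (c AND (c IMPLIES f)) = F IFF T = F
e IFF (a IFF (c AND (c IMPLIES f))) = F IFF F = T
NOT (e IFF (a IFF (c AND (c IMPLIES f)))) = NOT T = F
(e XOR c) IFF NOT (e IFF (a IFF (c AND (c IMPLIES f)))) = T IFF F = F
(NOT ((e IMPLIES c) IMPLIES (((c IFF (c IMPLIES e)) IFF c) IMPLIES NOT (f IFF a))) IFF e) XOR ((e XOR c) IFF NOT (e IFF (a IFF (c AND (c IMPLIES f))))) = T XOR F = T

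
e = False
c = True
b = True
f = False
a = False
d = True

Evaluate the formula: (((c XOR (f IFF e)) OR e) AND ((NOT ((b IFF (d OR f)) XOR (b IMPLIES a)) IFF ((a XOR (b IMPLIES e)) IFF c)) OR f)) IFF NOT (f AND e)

False

f IFF e = False IFF False = True
c XOR (f IFF e) = True XOR True = False
(c XOR (f IFF e)) OR e = False OR False = False
d OR f = True OR False = True
b IFF (d OR f) = True IFF True = True
b IMPLIES a = True IMPLIES False = False
(b IFF (d OR f)) XOR (b IMPLIES a) = True XOR False = True
NOT ((b IFF (d OR f)) XOR (b IMPLIES a)) = NOT True = False
b IMPLIES e = True IMPLIES False = False
a XOR (b IMPLIES e) = False XOR False = False
(a XOR (b IMPLIES e)) IFF c = False IFF True = False
NOT ((b IFF (d OR f)) XOR (b IMPLIES a)) IFF ((a XOR (b IMPLIES e)) IFF c) = False IFF False = True
(NOT ((b IFF (d OR f)) XOR (b IMPLIES a)) IFF ((a XOR (b IMPLIES e)) IFF c)) OR f = True OR False = True
((c XOR (f IFF e)) OR e) AND ((NOT ((b IFF (d OR f)) XOR (b IMPLIES a)) IFF ((a XOR (b IMPLIES e)) IFF c)) OR f) = False AND True = False
f AND e = False AND False = False
NOT (f AND e) = NOT False = True
(((c XOR (f IFF e)) OR e) AND ((NOT ((b IFF (d OR f)) XOR (b IMPLIES a)) IFF ((a XOR (b IMPLIES e)) IFF c)) OR f)) IFF NOT (f AND e) = False IFF True = False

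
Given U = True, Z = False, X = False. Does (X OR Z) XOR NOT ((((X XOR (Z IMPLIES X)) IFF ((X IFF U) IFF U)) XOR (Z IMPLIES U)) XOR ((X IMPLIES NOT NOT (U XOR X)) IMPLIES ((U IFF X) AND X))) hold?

False

X OR Z = False OR False = False
Z IMPLIES X = False IMPLIES False = True
X XOR (Z IMPLIES X) = False XOR True = True
X IFF U = False IFF True = False
(X IFF U) IFF U = False IFF True = False
(X XOR (Z IMPLIES X)) IFF ((X IFF U) IFF U) = True IFF False = False
Z IMPLIES U = False IMPLIES True = True
((X XOR (Z IMPLIES X)) IFF ((X IFF U) IFF U)) XOR (Z IMPLIES U) = False XOR True = True
U XOR X = True XOR False = True
NOT (U XOR X) = NOT True = False
NOT NOT (U XOR X) = NOT False = True
X IMPLIES NOT NOT (U XOR X) = False IMPLIES True = True
U IFF X = True IFF False = False
(U IFF X) AND X = False AND False = False
(X IMPLIES NOT NOT (U XOR X)) IMPLIES ((U IFF X) AND X) = True IMPLIES False = False
(((X XOR (Z IMPLIES X)) IFF ((X IFF U) IFF U)) XOR (Z IMPLIES U)) XOR ((X IMPLIES NOT NOT (U XOR X)) IMPLIES ((U IFF X) AND X)) = True XOR False = True
NOT ((((X XOR (Z IMPLIES X)) IFF ((X IFF U) IFF U)) XOR (Z IMPLIES U)) XOR ((X IMPLIES NOT NOT (U XOR X)) IMPLIES ((U IFF X) AND X))) = NOT True = False
(X OR Z) XOR NOT ((((X XOR (Z IMPLIES X)) IFF ((X IFF U) IFF U)) XOR (Z IMPLIES U)) XOR ((X IMPLIES NOT NOT (U XOR X)) IMPLIES ((U IFF X) AND X))) = False XOR False = False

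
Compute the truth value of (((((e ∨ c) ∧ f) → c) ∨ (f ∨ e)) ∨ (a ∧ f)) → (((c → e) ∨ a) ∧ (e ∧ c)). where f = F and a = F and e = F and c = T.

e ∨ c = F ∨ T = T
(e ∨ c) ∧ f = T ∧ F = F
((e ∨ c) ∧ f) → c = F → T = T
f ∨ e = F ∨ F = F
(((e ∨ c) ∧ f) → c) ∨ (f ∨ e) = T ∨ F = T
a ∧ f = F ∧ F = F
((((e ∨ c) ∧ f) → c) ∨ (f ∨ e)) ∨ (a ∧ f) = T ∨ F = T
c → e = T → F = F
(c → e) ∨ a = F ∨ F = F
e ∧ c = F ∧ T = F
((c → e) ∨ a) ∧ (e ∧ c) = F ∧ F = F
(((((e ∨ c) ∧ f) → c) ∨ (f ∨ e)) ∨ (a ∧ f)) → (((c → e) ∨ a) ∧ (e ∧ c)) = T → F = F

F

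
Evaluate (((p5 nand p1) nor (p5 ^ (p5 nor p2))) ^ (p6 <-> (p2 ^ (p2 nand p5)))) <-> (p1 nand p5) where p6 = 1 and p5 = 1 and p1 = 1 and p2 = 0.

0

p5 nand p1 = 1 nand 1 = 0
p5 nor p2 = 1 nor 0 = 0
p5 ^ (p5 nor p2) = 1 ^ 0 = 1
(p5 nand p1) nor (p5 ^ (p5 nor p2)) = 0 nor 1 = 0
p2 nand p5 = 0 nand 1 = 1
p2 ^ (p2 nand p5) = 0 ^ 1 = 1
p6 <-> (p2 ^ (p2 nand p5)) = 1 <-> 1 = 1
((p5 nand p1) nor (p5 ^ (p5 nor p2))) ^ (p6 <-> (p2 ^ (p2 nand p5))) = 0 ^ 1 = 1
p1 nand p5 = 1 nand 1 = 0
(((p5 nand p1) nor (p5 ^ (p5 nor p2))) ^ (p6 <-> (p2 ^ (p2 nand p5)))) <-> (p1 nand p5) = 1 <-> 0 = 0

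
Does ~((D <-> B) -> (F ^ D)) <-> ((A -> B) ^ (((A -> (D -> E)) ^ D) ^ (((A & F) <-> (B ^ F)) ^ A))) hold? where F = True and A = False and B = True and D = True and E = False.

False

Substituting F=True, A=False, B=True, D=True, E=False:
D <-> B = True <-> True = True
F ^ D = True ^ True = False
(D <-> B) -> (F ^ D) = True -> False = False
~((D <-> B) -> (F ^ D)) = ~False = True
A -> B = False -> True = True
D -> E = True -> False = False
A -> (D -> E) = False -> False = True
(A -> (D -> E)) ^ D = True ^ True = False
A & F = False & True = False
B ^ F = True ^ True = False
(A & F) <-> (B ^ F) = False <-> False = True
((A & F) <-> (B ^ F)) ^ A = True ^ False = True
((A -> (D -> E)) ^ D) ^ (((A & F) <-> (B ^ F)) ^ A) = False ^ True = True
(A -> B) ^ (((A -> (D -> E)) ^ D) ^ (((A & F) <-> (B ^ F)) ^ A)) = True ^ True = False
~((D <-> B) -> (F ^ D)) <-> ((A -> B) ^ (((A -> (D -> E)) ^ D) ^ (((A & F) <-> (B ^ F)) ^ A))) = True <-> False = False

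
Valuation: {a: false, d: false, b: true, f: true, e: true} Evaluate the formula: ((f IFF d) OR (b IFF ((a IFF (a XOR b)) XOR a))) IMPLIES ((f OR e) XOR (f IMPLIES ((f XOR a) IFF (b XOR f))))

f IFF d = true IFF false = false
a XOR b = false XOR true = true
a IFF (a XOR b) = false IFF true = false
(a IFF (a XOR b)) XOR a = false XOR false = false
b IFF ((a IFF (a XOR b)) XOR a) = true IFF false = false
(f IFF d) OR (b IFF ((a IFF (a XOR b)) XOR a)) = false OR false = false
f OR e = true OR true = true
f XOR a = true XOR false = true
b XOR f = true XOR true = false
(f XOR a) IFF (b XOR f) = true IFF false = false
f IMPLIES ((f XOR a) IFF (b XOR f)) = true IMPLIES false = false
(f OR e) XOR (f IMPLIES ((f XOR a) IFF (b XOR f))) = true XOR false = true
((f IFF d) OR (b IFF ((a IFF (a XOR b)) XOR a))) IMPLIES ((f OR e) XOR (f IMPLIES ((f XOR a) IFF (b XOR f)))) = false IMPLIES true = true

true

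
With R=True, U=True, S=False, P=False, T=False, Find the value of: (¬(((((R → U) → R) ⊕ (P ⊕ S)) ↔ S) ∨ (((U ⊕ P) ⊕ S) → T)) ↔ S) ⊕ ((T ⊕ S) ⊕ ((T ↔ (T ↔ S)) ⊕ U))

R → U = True → True = True
(R → U) → R = True → True = True
P ⊕ S = False ⊕ False = False
((R → U) → R) ⊕ (P ⊕ S) = True ⊕ False = True
(((R → U) → R) ⊕ (P ⊕ S)) ↔ S = True ↔ False = False
U ⊕ P = True ⊕ False = True
(U ⊕ P) ⊕ S = True ⊕ False = True
((U ⊕ P) ⊕ S) → T = True → False = False
((((R → U) → R) ⊕ (P ⊕ S)) ↔ S) ∨ (((U ⊕ P) ⊕ S) → T) = False ∨ False = False
¬(((((R → U) → R) ⊕ (P ⊕ S)) ↔ S) ∨ (((U ⊕ P) ⊕ S) → T)) = ¬False = True
¬(((((R → U) → R) ⊕ (P ⊕ S)) ↔ S) ∨ (((U ⊕ P) ⊕ S) → T)) ↔ S = True ↔ False = False
T ⊕ S = False ⊕ False = False
T ↔ S = False ↔ False = True
T ↔ (T ↔ S) = False ↔ True = False
(T ↔ (T ↔ S)) ⊕ U = False ⊕ True = True
(T ⊕ S) ⊕ ((T ↔ (T ↔ S)) ⊕ U) = False ⊕ True = True
(¬(((((R → U) → R) ⊕ (P ⊕ S)) ↔ S) ∨ (((U ⊕ P) ⊕ S) → T)) ↔ S) ⊕ ((T ⊕ S) ⊕ ((T ↔ (T ↔ S)) ⊕ U)) = False ⊕ True = True

True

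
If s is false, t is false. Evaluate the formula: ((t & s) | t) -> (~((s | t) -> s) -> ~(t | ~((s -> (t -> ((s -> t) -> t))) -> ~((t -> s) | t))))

True

t & s = False & False = False
(t & s) | t = False | False = False
s | t = False | False = False
(s | t) -> s = False -> False = True
~((s | t) -> s) = ~True = False
s -> t = False -> False = True
(s -> t) -> t = True -> False = False
t -> ((s -> t) -> t) = False -> False = True
s -> (t -> ((s -> t) -> t)) = False -> True = True
t -> s = False -> False = True
(t -> s) | t = True | False = True
~((t -> s) | t) = ~True = False
(s -> (t -> ((s -> t) -> t))) -> ~((t -> s) | t) = True -> False = False
~((s -> (t -> ((s -> t) -> t))) -> ~((t -> s) | t)) = ~False = True
t | ~((s -> (t -> ((s -> t) -> t))) -> ~((t -> s) | t)) = False | True = True
~(t | ~((s -> (t -> ((s -> t) -> t))) -> ~((t -> s) | t))) = ~True = False
~((s | t) -> s) -> ~(t | ~((s -> (t -> ((s -> t) -> t))) -> ~((t -> s) | t))) = False -> False = True
((t & s) | t) -> (~((s | t) -> s) -> ~(t | ~((s -> (t -> ((s -> t) -> t))) -> ~((t -> s) | t)))) = False -> True = True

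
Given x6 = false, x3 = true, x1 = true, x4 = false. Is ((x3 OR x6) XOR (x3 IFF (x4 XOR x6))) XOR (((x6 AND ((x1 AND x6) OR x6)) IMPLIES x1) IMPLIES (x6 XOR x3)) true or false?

x3 OR x6 = true OR false = true
x4 XOR x6 = false XOR false = false
x3 IFF (x4 XOR x6) = true IFF false = false
(x3 OR x6) XOR (x3 IFF (x4 XOR x6)) = true XOR false = true
x1 AND x6 = true AND false = false
(x1 AND x6) OR x6 = false OR false = false
x6 AND ((x1 AND x6) OR x6) = false AND false = false
(x6 AND ((x1 AND x6) OR x6)) IMPLIES x1 = false IMPLIES true = true
x6 XOR x3 = false XOR true = true
((x6 AND ((x1 AND x6) OR x6)) IMPLIES x1) IMPLIES (x6 XOR x3) = true IMPLIES true = true
((x3 OR x6) XOR (x3 IFF (x4 XOR x6))) XOR (((x6 AND ((x1 AND x6) OR x6)) IMPLIES x1) IMPLIES (x6 XOR x3)) = true XOR true = false

false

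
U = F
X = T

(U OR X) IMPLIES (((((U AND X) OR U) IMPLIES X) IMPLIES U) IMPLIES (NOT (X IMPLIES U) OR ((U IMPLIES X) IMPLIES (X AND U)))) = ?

Substituting U=F, X=T:
U OR X = F OR T = T
U AND X = F AND T = F
(U AND X) OR U = F OR F = F
((U AND X) OR U) IMPLIES X = F IMPLIES T = T
(((U AND X) OR U) IMPLIES X) IMPLIES U = T IMPLIES F = F
X IMPLIES U = T IMPLIES F = F
NOT (X IMPLIES U) = NOT F = T
U IMPLIES X = F IMPLIES T = T
X AND U = T AND F = F
(U IMPLIES X) IMPLIES (X AND U) = T IMPLIES F = F
NOT (X IMPLIES U) OR ((U IMPLIES X) IMPLIES (X AND U)) = T OR F = T
((((U AND X) OR U) IMPLIES X) IMPLIES U) IMPLIES (NOT (X IMPLIES U) OR ((U IMPLIES X) IMPLIES (X AND U))) = F IMPLIES T = T
(U OR X) IMPLIES (((((U AND X) OR U) IMPLIES X) IMPLIES U) IMPLIES (NOT (X IMPLIES U) OR ((U IMPLIES X) IMPLIES (X AND U)))) = T IMPLIES T = T

T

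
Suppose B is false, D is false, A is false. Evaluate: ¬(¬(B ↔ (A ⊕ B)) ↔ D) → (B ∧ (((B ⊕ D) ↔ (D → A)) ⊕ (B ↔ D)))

T

A ⊕ B = F ⊕ F = F
B ↔ (A ⊕ B) = F ↔ F = T
¬(B ↔ (A ⊕ B)) = ¬T = F
¬(B ↔ (A ⊕ B)) ↔ D = F ↔ F = T
¬(¬(B ↔ (A ⊕ B)) ↔ D) = ¬T = F
B ⊕ D = F ⊕ F = F
D → A = F → F = T
(B ⊕ D) ↔ (D → A) = F ↔ T = F
B ↔ D = F ↔ F = T
((B ⊕ D) ↔ (D → A)) ⊕ (B ↔ D) = F ⊕ T = T
B ∧ (((B ⊕ D) ↔ (D → A)) ⊕ (B ↔ D)) = F ∧ T = F
¬(¬(B ↔ (A ⊕ B)) ↔ D) → (B ∧ (((B ⊕ D) ↔ (D → A)) ⊕ (B ↔ D))) = F → F = T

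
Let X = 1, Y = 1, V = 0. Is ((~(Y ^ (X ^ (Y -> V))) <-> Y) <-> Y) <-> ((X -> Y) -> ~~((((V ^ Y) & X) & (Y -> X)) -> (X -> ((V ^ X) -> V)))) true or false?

0

Y -> V = 1 -> 0 = 0
X ^ (Y -> V) = 1 ^ 0 = 1
Y ^ (X ^ (Y -> V)) = 1 ^ 1 = 0
~(Y ^ (X ^ (Y -> V))) = ~0 = 1
~(Y ^ (X ^ (Y -> V))) <-> Y = 1 <-> 1 = 1
(~(Y ^ (X ^ (Y -> V))) <-> Y) <-> Y = 1 <-> 1 = 1
X -> Y = 1 -> 1 = 1
V ^ Y = 0 ^ 1 = 1
(V ^ Y) & X = 1 & 1 = 1
Y -> X = 1 -> 1 = 1
((V ^ Y) & X) & (Y -> X) = 1 & 1 = 1
V ^ X = 0 ^ 1 = 1
(V ^ X) -> V = 1 -> 0 = 0
X -> ((V ^ X) -> V) = 1 -> 0 = 0
(((V ^ Y) & X) & (Y -> X)) -> (X -> ((V ^ X) -> V)) = 1 -> 0 = 0
~((((V ^ Y) & X) & (Y -> X)) -> (X -> ((V ^ X) -> V))) = ~0 = 1
~~((((V ^ Y) & X) & (Y -> X)) -> (X -> ((V ^ X) -> V))) = ~1 = 0
(X -> Y) -> ~~((((V ^ Y) & X) & (Y -> X)) -> (X -> ((V ^ X) -> V))) = 1 -> 0 = 0
((~(Y ^ (X ^ (Y -> V))) <-> Y) <-> Y) <-> ((X -> Y) -> ~~((((V ^ Y) & X) & (Y -> X)) -> (X -> ((V ^ X) -> V)))) = 1 <-> 0 = 0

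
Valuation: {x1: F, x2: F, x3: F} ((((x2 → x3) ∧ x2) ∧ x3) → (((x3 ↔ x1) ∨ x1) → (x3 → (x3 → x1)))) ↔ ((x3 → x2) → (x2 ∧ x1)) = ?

x2 → x3 = F → F = T
(x2 → x3) ∧ x2 = T ∧ F = F
((x2 → x3) ∧ x2) ∧ x3 = F ∧ F = F
x3 ↔ x1 = F ↔ F = T
(x3 ↔ x1) ∨ x1 = T ∨ F = T
x3 → x1 = F → F = T
x3 → (x3 → x1) = F → T = T
((x3 ↔ x1) ∨ x1) → (x3 → (x3 → x1)) = T → T = T
(((x2 → x3) ∧ x2) ∧ x3) → (((x3 ↔ x1) ∨ x1) → (x3 → (x3 → x1))) = F → T = T
x3 → x2 = F → F = T
x2 ∧ x1 = F ∧ F = F
(x3 → x2) → (x2 ∧ x1) = T → F = F
((((x2 → x3) ∧ x2) ∧ x3) → (((x3 ↔ x1) ∨ x1) → (x3 → (x3 → x1)))) ↔ ((x3 → x2) → (x2 ∧ x1)) = T ↔ F = F

F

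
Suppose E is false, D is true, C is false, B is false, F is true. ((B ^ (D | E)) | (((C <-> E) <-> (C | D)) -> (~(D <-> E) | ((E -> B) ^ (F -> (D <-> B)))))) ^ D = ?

D | E = 1 | 0 = 1
B ^ (D | E) = 0 ^ 1 = 1
C <-> E = 0 <-> 0 = 1
C | D = 0 | 1 = 1
(C <-> E) <-> (C | D) = 1 <-> 1 = 1
D <-> E = 1 <-> 0 = 0
~(D <-> E) = ~0 = 1
E -> B = 0 -> 0 = 1
D <-> B = 1 <-> 0 = 0
F -> (D <-> B) = 1 -> 0 = 0
(E -> B) ^ (F -> (D <-> B)) = 1 ^ 0 = 1
~(D <-> E) | ((E -> B) ^ (F -> (D <-> B))) = 1 | 1 = 1
((C <-> E) <-> (C | D)) -> (~(D <-> E) | ((E -> B) ^ (F -> (D <-> B)))) = 1 -> 1 = 1
(B ^ (D | E)) | (((C <-> E) <-> (C | D)) -> (~(D <-> E) | ((E -> B) ^ (F -> (D <-> B))))) = 1 | 1 = 1
((B ^ (D | E)) | (((C <-> E) <-> (C | D)) -> (~(D <-> E) | ((E -> B) ^ (F -> (D <-> B)))))) ^ D = 1 ^ 1 = 0

0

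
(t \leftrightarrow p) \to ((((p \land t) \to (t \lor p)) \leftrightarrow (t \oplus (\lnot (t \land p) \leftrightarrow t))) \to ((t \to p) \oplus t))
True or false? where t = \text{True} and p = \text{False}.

\text{True}

t \leftrightarrow p = \text{True} \leftrightarrow \text{False} = \text{False}
p \land t = \text{False} \land \text{True} = \text{False}
t \lor p = \text{True} \lor \text{False} = \text{True}
(p \land t) \to (t \lor p) = \text{False} \to \text{True} = \text{True}
t \land p = \text{True} \land \text{False} = \text{False}
\lnot (t \land p) = \lnot \text{False} = \text{True}
\lnot (t \land p) \leftrightarrow t = \text{True} \leftrightarrow \text{True} = \text{True}
t \oplus (\lnot (t \land p) \leftrightarrow t) = \text{True} \oplus \text{True} = \text{False}
((p \land t) \to (t \lor p)) \leftrightarrow (t \oplus (\lnot (t \land p) \leftrightarrow t)) = \text{True} \leftrightarrow \text{False} = \text{False}
t \to p = \text{True} \to \text{False} = \text{False}
(t \to p) \oplus t = \text{False} \oplus \text{True} = \text{True}
(((p \land t) \to (t \lor p)) \leftrightarrow (t \oplus (\lnot (t \land p) \leftrightarrow t))) \to ((t \to p) \oplus t) = \text{False} \to \text{True} = \text{True}
(t \leftrightarrow p) \to ((((p \land t) \to (t \lor p)) \leftrightarrow (t \oplus (\lnot (t \land p) \leftrightarrow t))) \to ((t \to p) \oplus t)) = \text{False} \to \text{True} = \text{True}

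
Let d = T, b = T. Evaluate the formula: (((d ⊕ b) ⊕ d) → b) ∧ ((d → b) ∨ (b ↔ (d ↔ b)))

T

Substituting d=T, b=T:
d ⊕ b = T ⊕ T = F
(d ⊕ b) ⊕ d = F ⊕ T = T
((d ⊕ b) ⊕ d) → b = T → T = T
d → b = T → T = T
d ↔ b = T ↔ T = T
b ↔ (d ↔ b) = T ↔ T = T
(d → b) ∨ (b ↔ (d ↔ b)) = T ∨ T = T
(((d ⊕ b) ⊕ d) → b) ∧ ((d → b) ∨ (b ↔ (d ↔ b))) = T ∧ T = T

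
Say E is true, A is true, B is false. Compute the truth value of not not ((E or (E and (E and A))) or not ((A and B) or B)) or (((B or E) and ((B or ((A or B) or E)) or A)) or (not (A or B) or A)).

True

E and A = True and True = True
E and (E and A) = True and True = True
E or (E and (E and A)) = True or True = True
A and B = True and False = False
(A and B) or B = False or False = False
not ((A and B) or B) = not False = True
(E or (E and (E and A))) or not ((A and B) or B) = True or True = True
not ((E or (E and (E and A))) or not ((A and B) or B)) = not True = False
not not ((E or (E and (E and A))) or not ((A and B) or B)) = not False = True
B or E = False or True = True
A or B = True or False = True
(A or B) or E = True or True = True
B or ((A or B) or E) = False or True = True
(B or ((A or B) or E)) or A = True or True = True
(B or E) and ((B or ((A or B) or E)) or A) = True and True = True
A or B = True or False = True
not (A or B) = not True = False
not (A or B) or A = False or True = True
((B or E) and ((B or ((A or B) or E)) or A)) or (not (A or B) or A) = True or True = True
not not ((E or (E and (E and A))) or not ((A and B) or B)) or (((B or E) and ((B or ((A or B) or E)) or A)) or (not (A or B) or A)) = True or True = True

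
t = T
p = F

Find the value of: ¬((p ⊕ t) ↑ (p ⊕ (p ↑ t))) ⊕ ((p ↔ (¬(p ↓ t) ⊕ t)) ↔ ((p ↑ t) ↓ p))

T

p ⊕ t = F ⊕ T = T
p ↑ t = F ↑ T = T
p ⊕ (p ↑ t) = F ⊕ T = T
(p ⊕ t) ↑ (p ⊕ (p ↑ t)) = T ↑ T = F
¬((p ⊕ t) ↑ (p ⊕ (p ↑ t))) = ¬F = T
p ↓ t = F ↓ T = F
¬(p ↓ t) = ¬F = T
¬(p ↓ t) ⊕ t = T ⊕ T = F
p ↔ (¬(p ↓ t) ⊕ t) = F ↔ F = T
p ↑ t = F ↑ T = T
(p ↑ t) ↓ p = T ↓ F = F
(p ↔ (¬(p ↓ t) ⊕ t)) ↔ ((p ↑ t) ↓ p) = T ↔ F = F
¬((p ⊕ t) ↑ (p ⊕ (p ↑ t))) ⊕ ((p ↔ (¬(p ↓ t) ⊕ t)) ↔ ((p ↑ t) ↓ p)) = T ⊕ F = T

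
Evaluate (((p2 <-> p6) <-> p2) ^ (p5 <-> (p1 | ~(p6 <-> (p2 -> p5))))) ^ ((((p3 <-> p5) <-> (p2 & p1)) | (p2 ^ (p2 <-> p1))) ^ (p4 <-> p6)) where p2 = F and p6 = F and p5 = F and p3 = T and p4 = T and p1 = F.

p2 <-> p6 = F <-> F = T
(p2 <-> p6) <-> p2 = T <-> F = F
p2 -> p5 = F -> F = T
p6 <-> (p2 -> p5) = F <-> T = F
~(p6 <-> (p2 -> p5)) = ~F = T
p1 | ~(p6 <-> (p2 -> p5)) = F | T = T
p5 <-> (p1 | ~(p6 <-> (p2 -> p5))) = F <-> T = F
((p2 <-> p6) <-> p2) ^ (p5 <-> (p1 | ~(p6 <-> (p2 -> p5)))) = F ^ F = F
p3 <-> p5 = T <-> F = F
p2 & p1 = F & F = F
(p3 <-> p5) <-> (p2 & p1) = F <-> F = T
p2 <-> p1 = F <-> F = T
p2 ^ (p2 <-> p1) = F ^ T = T
((p3 <-> p5) <-> (p2 & p1)) | (p2 ^ (p2 <-> p1)) = T | T = T
p4 <-> p6 = T <-> F = F
(((p3 <-> p5) <-> (p2 & p1)) | (p2 ^ (p2 <-> p1))) ^ (p4 <-> p6) = T ^ F = T
(((p2 <-> p6) <-> p2) ^ (p5 <-> (p1 | ~(p6 <-> (p2 -> p5))))) ^ ((((p3 <-> p5) <-> (p2 & p1)) | (p2 ^ (p2 <-> p1))) ^ (p4 <-> p6)) = F ^ T = T

T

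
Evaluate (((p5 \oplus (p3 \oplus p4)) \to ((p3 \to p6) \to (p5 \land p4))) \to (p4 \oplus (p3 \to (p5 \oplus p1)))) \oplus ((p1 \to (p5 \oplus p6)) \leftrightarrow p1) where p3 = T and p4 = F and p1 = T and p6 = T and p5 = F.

p3 \oplus p4 = T \oplus F = T
p5 \oplus (p3 \oplus p4) = F \oplus T = T
p3 \to p6 = T \to T = T
p5 \land p4 = F \land F = F
(p3 \to p6) \to (p5 \land p4) = T \to F = F
(p5 \oplus (p3 \oplus p4)) \to ((p3 \to p6) \to (p5 \land p4)) = T \to F = F
p5 \oplus p1 = F \oplus T = T
p3 \to (p5 \oplus p1) = T \to T = T
p4 \oplus (p3 \to (p5 \oplus p1)) = F \oplus T = T
((p5 \oplus (p3 \oplus p4)) \to ((p3 \to p6) \to (p5 \land p4))) \to (p4 \oplus (p3 \to (p5 \oplus p1))) = F \to T = T
p5 \oplus p6 = F \oplus T = T
p1 \to (p5 \oplus p6) = T \to T = T
(p1 \to (p5 \oplus p6)) \leftrightarrow p1 = T \leftrightarrow T = T
(((p5 \oplus (p3 \oplus p4)) \to ((p3 \to p6) \to (p5 \land p4))) \to (p4 \oplus (p3 \to (p5 \oplus p1)))) \oplus ((p1 \to (p5 \oplus p6)) \leftrightarrow p1) = T \oplus T = F

F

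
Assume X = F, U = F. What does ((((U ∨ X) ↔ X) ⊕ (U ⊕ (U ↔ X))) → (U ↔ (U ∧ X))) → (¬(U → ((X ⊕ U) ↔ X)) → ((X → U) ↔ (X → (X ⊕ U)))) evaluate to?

Substituting X=F, U=F:
U ∨ X = F ∨ F = F
(U ∨ X) ↔ X = F ↔ F = T
U ↔ X = F ↔ F = T
U ⊕ (U ↔ X) = F ⊕ T = T
((U ∨ X) ↔ X) ⊕ (U ⊕ (U ↔ X)) = T ⊕ T = F
U ∧ X = F ∧ F = F
U ↔ (U ∧ X) = F ↔ F = T
(((U ∨ X) ↔ X) ⊕ (U ⊕ (U ↔ X))) → (U ↔ (U ∧ X)) = F → T = T
X ⊕ U = F ⊕ F = F
(X ⊕ U) ↔ X = F ↔ F = T
U → ((X ⊕ U) ↔ X) = F → T = T
¬(U → ((X ⊕ U) ↔ X)) = ¬T = F
X → U = F → F = T
X ⊕ U = F ⊕ F = F
X → (X ⊕ U) = F → F = T
(X → U) ↔ (X → (X ⊕ U)) = T ↔ T = T
¬(U → ((X ⊕ U) ↔ X)) → ((X → U) ↔ (X → (X ⊕ U))) = F → T = T
((((U ∨ X) ↔ X) ⊕ (U ⊕ (U ↔ X))) → (U ↔ (U ∧ X))) → (¬(U → ((X ⊕ U) ↔ X)) → ((X → U) ↔ (X → (X ⊕ U)))) = T → T = T

T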